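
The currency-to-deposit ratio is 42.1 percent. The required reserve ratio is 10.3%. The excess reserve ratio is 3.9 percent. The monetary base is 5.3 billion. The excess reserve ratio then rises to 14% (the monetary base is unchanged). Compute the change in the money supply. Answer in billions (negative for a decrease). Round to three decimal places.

Initially m₁ = (1 + 0.421) / (0.103 + 0.039 + 0.421) ≈ 2.52398, so M₁ = 2.52398 × 5.3 ≈ 13.3771 billion.
After the change m₂ = (1 + 0.421) / (0.103 + 0.14 + 0.421) ≈ 2.14006, so M₂ = 2.14006 × 5.3 ≈ 11.3423 billion.
ΔM = M₂ − M₁ = 11.3423 − 13.3771 = -2.0348 billion.

-2.035 billion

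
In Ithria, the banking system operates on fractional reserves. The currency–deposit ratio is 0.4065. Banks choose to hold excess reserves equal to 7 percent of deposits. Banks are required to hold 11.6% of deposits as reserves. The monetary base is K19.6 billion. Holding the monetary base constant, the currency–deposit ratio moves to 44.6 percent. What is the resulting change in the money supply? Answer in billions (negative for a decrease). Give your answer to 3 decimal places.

Initially m₁ = (1 + 0.4065) / (0.116 + 0.07 + 0.4065) ≈ 2.373840, so M₁ = 2.373840 × 19.6 ≈ 46.5273 billion.
After the change m₂ = (1 + 0.446) / (0.116 + 0.07 + 0.446) ≈ 2.287975, so M₂ = 2.287975 × 19.6 ≈ 44.8443 billion.
ΔM = M₂ − M₁ = 44.8443 − 46.5273 = -1.683 billion.

-1.683 billion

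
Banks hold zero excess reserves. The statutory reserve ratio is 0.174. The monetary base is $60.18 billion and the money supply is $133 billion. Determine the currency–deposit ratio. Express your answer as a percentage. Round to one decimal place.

50.9%

Using m = M/MB = 133/60.18 ≈ 2.210037. From m = (1 + c)/(c + rr + e), rearranging gives 1 + c = m·(c + rr + e), so c·(1 − m) = m·(rr + e) − 1.
Hence c = [m·(rr + e) − 1]/(1 − m) = [2.210037 × (0.174 + 0) − 1] / (1 − 2.210037) ≈ 0.508624.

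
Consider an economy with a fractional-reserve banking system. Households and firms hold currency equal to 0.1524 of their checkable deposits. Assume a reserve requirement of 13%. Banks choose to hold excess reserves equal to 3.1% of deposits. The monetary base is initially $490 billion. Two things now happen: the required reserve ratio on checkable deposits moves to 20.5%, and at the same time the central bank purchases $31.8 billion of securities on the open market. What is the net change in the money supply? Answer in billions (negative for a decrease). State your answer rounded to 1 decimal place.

Before: m₁ = (1 + 0.1524) / (0.13 + 0.031 + 0.1524) ≈ 3.67709, MB₁ = 490, so M₁ = 3.67709 × 490 = 1801.7741 billion.
After: m₂ = (1 + 0.1524) / (0.205 + 0.031 + 0.1524) ≈ 2.96704, MB₂ = 490 + 31.8 = 521.8, so M₂ = 2.96704 × 521.8 ≈ 1548.2015 billion.
ΔM = M₂ − M₁ = 1548.2015 − 1801.7741 = -253.5726 billion.

-253.6 billion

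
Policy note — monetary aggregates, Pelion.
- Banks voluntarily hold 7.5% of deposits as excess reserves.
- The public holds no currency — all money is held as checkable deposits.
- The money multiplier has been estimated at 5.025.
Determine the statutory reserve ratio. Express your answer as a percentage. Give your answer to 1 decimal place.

Using m = 5.025. Since m = (1 + c)/(c + rr + e), the denominator satisfies c + rr + e = (1 + c)/m = (1 + 0) / 5.025 ≈ 0.199005.
With c = 0 and e = 0.075, the statutory reserve ratio is 0.199005 − 0 − 0.075 = 0.124005.

12.4%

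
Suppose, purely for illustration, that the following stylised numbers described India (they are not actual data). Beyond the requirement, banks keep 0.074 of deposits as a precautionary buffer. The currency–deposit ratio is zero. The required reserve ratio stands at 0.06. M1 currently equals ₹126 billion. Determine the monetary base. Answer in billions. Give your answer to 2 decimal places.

₹16.88 billion

The money multiplier is m = 1 / (rr + e) = 1 / (0.06 + 0.074) ≈ 7.462687.
MB = M / m = 126 / 7.462687 ≈ 16.884 billion.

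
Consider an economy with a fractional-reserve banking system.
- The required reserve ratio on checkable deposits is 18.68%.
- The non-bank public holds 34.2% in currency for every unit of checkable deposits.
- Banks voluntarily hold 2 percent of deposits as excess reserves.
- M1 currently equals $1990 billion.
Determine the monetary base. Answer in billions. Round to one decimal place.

$813.8 billion

The money multiplier is m = (1 + c) / (rr + e + c) = (1 + 0.342) / (0.1868 + 0.02 + 0.342) ≈ 2.445335.
MB = M / m = 1990 / 2.445335 ≈ 813.7944 billion.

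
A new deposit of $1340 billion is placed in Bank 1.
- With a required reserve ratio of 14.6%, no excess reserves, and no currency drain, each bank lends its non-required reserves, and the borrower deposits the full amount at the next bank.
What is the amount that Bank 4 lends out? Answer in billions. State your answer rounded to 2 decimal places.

$712.75 billion

Each bank lends a fraction (1 − rr) = 0.8540 of the deposit it receives, so Bank 4 receives 1340·0.8540^3 and lends 1340·0.8540^4 ≈ 712.7484 billion.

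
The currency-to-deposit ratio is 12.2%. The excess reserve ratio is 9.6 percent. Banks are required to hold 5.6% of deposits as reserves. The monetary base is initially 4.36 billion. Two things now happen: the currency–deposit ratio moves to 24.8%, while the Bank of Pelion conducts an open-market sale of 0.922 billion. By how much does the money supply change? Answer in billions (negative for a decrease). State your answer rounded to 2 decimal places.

-7.13 billion

Before: m₁ = (1 + 0.122) / (0.056 + 0.096 + 0.122) ≈ 4.0949, MB₁ = 4.36, so M₁ = 4.0949 × 4.36 ≈ 17.8538 billion.
After: m₂ = (1 + 0.248) / (0.056 + 0.096 + 0.248) = 3.12, MB₂ = 4.36 − 0.922 = 3.438, so M₂ = 3.12 × 3.438 ≈ 10.7266 billion.
ΔM = M₂ − M₁ = 10.7266 − 17.8538 = -7.1272 billion.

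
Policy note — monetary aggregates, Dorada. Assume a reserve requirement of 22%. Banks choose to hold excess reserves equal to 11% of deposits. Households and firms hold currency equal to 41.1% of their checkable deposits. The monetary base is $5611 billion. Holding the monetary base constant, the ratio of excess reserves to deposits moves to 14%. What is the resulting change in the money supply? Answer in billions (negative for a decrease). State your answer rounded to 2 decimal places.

Initially m₁ = (1 + 0.411) / (0.22 + 0.11 + 0.411) ≈ 1.9041835, so M₁ = 1.9041835 × 5611 ≈ 10684.3736 billion.
After the change m₂ = (1 + 0.411) / (0.22 + 0.14 + 0.411) ≈ 1.8300908, so M₂ = 1.8300908 × 5611 ≈ 10268.6395 billion.
ΔM = M₂ − M₁ = 10268.6395 − 10684.3736 = -415.7341 billion.

-415.73 billion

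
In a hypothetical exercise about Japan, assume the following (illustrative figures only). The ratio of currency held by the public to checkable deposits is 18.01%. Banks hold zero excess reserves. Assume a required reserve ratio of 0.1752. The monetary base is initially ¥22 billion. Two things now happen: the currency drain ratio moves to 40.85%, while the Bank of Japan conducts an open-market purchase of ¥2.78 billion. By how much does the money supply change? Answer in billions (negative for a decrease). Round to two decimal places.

-13.28 billion

Before: m₁ = (1 + 0.1801) / (0.1752 + 0.1801) ≈ 3.32142, MB₁ = 22, so M₁ = 3.32142 × 22 ≈ 73.0712 billion.
After: m₂ = (1 + 0.4085) / (0.1752 + 0.4085) ≈ 2.41305, MB₂ = 22 + 2.78 = 24.78, so M₂ = 2.41305 × 24.78 ≈ 59.7954 billion.
ΔM = M₂ − M₁ = 59.7954 − 73.0712 = -13.2758 billion.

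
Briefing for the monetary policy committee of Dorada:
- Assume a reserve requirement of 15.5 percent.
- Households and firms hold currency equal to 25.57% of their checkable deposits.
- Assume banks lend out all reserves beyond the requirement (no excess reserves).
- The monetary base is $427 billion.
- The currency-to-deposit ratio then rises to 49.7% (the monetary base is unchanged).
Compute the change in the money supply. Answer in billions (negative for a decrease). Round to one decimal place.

-325.1 billion

Initially m₁ = (1 + 0.2557) / (0.155 + 0.2557) ≈ 3.05746, so M₁ = 3.05746 × 427 ≈ 1305.5354 billion.
After the change m₂ = (1 + 0.497) / (0.155 + 0.497) ≈ 2.29601, so M₂ = 2.29601 × 427 ≈ 980.3963 billion.
ΔM = M₂ − M₁ = 980.3963 − 1305.5354 = -325.1391 billion.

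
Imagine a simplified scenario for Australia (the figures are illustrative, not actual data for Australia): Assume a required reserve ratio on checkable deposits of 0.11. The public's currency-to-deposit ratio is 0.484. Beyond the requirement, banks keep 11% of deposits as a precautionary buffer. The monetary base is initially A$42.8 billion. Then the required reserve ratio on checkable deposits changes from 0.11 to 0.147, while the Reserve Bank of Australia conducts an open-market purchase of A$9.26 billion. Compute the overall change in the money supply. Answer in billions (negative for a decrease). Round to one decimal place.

A$14.0 billion

Before: m₁ = (1 + 0.484) / (0.11 + 0.11 + 0.484) ≈ 2.1080, MB₁ = 42.8, so M₁ = 2.1080 × 42.8 = 90.2224 billion.
After: m₂ = (1 + 0.484) / (0.147 + 0.11 + 0.484) ≈ 2.0027, MB₂ = 42.8 + 9.26 = 52.06, so M₂ = 2.0027 × 52.06 ≈ 104.2606 billion.
ΔM = M₂ − M₁ = 104.2606 − 90.2224 = 14.0382 billion.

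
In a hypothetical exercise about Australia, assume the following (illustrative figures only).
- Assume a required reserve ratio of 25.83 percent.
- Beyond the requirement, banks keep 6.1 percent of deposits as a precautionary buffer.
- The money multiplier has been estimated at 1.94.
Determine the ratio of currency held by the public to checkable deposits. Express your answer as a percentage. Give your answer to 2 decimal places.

40.48%

Using m = 1.94. From m = (1 + c)/(c + rr + e), rearranging gives 1 + c = m·(c + rr + e), so c·(1 − m) = m·(rr + e) − 1.
Hence c = [m·(rr + e) − 1]/(1 − m) = [1.94 × (0.2583 + 0.061) − 1] / (1 − 1.94) ≈ 0.404849.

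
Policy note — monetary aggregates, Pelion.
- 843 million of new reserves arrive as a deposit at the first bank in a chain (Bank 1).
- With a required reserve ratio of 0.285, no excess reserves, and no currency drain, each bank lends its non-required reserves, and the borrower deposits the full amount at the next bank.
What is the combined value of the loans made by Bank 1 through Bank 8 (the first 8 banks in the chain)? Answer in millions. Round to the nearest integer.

1970 million

Bank i lends (1 − rr)^i of the original deposit: Bank 1 lends 843·0.7150 = 602.7450, Bank 2 lends 843·0.7150² ≈ 430.9627, and so on.
Summing a geometric series: total = 843·[0.7150·(1 − 0.7150^8) / (1 − 0.7150)] ≈ 1970.4382 million.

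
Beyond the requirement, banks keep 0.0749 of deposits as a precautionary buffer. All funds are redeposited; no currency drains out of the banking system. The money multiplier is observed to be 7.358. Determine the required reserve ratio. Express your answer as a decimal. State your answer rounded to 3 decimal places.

Using m = 7.358. Since m = (1 + c)/(c + rr + e), the denominator satisfies c + rr + e = (1 + c)/m = (1 + 0) / 7.358 ≈ 0.135906.
With c = 0 and e = 0.0749, the required reserve ratio is 0.135906 − 0 − 0.0749 = 0.061006.

0.061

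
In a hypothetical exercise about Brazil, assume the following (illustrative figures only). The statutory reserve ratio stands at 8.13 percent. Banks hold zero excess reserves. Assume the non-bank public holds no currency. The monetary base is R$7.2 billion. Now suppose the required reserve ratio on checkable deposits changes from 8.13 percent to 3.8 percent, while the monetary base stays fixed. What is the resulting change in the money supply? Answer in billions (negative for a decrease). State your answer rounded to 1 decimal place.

R$100.9 billion

Initially m₁ = 1 / (0.0813) ≈ 12.3001, so M₁ = 12.3001 × 7.2 ≈ 88.5607 billion.
After the change m₂ = 1 / (0.038) ≈ 26.3158, so M₂ = 26.3158 × 7.2 ≈ 189.4738 billion.
ΔM = M₂ − M₁ = 189.4738 − 88.5607 = 100.9131 billion.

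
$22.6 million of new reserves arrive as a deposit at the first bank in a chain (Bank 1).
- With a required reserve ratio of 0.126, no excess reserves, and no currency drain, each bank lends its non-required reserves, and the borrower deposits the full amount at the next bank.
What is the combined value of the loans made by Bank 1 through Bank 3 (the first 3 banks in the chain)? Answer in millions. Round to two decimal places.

$52.10 million

Bank i lends (1 − rr)^i of the original deposit: Bank 1 lends 22.6·0.8740 = 19.7524, Bank 2 lends 22.6·0.8740² ≈ 17.2636, and so on.
Summing a geometric series: total = 22.6·[0.8740·(1 − 0.8740^3) / (1 − 0.8740)] ≈ 52.1044 million.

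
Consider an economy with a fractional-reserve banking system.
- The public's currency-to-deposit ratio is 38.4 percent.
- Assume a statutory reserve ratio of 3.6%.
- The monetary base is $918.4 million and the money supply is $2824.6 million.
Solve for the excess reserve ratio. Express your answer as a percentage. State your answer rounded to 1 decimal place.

3.0%

Using m = M/MB = 2824.6/918.4 ≈ 3.075566. Since m = (1 + c)/(c + rr + e), the denominator satisfies c + rr + e = (1 + c)/m = (1 + 0.384) / 3.075566 ≈ 0.449998.
With c = 0.384 and rr = 0.036, the excess reserve ratio is 0.449998 − 0.384 − 0.036 = 0.029998.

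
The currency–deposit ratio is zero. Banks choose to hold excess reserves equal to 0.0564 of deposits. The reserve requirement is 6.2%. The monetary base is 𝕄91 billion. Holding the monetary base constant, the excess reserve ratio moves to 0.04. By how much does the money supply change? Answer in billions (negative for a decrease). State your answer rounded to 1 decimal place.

𝕄123.6 billion

Initially m₁ = 1 / (0.062 + 0.0564) ≈ 8.4459, so M₁ = 8.4459 × 91 = 768.5769 billion.
After the change m₂ = 1 / (0.062 + 0.04) ≈ 9.8039, so M₂ = 9.8039 × 91 = 892.1549 billion.
ΔM = M₂ − M₁ = 892.1549 − 768.5769 = 123.578 billion.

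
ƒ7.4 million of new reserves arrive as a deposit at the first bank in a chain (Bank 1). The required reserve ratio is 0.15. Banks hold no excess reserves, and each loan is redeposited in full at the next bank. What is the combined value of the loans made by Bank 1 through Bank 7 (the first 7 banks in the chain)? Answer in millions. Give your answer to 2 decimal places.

ƒ28.49 million

Bank i lends (1 − rr)^i of the original deposit: Bank 1 lends 7.4·0.8500 = 6.2900, Bank 2 lends 7.4·0.8500² = 5.3465, and so on.
Summing a geometric series: total = 7.4·[0.8500·(1 − 0.8500^7) / (1 − 0.8500)] ≈ 28.4905 million.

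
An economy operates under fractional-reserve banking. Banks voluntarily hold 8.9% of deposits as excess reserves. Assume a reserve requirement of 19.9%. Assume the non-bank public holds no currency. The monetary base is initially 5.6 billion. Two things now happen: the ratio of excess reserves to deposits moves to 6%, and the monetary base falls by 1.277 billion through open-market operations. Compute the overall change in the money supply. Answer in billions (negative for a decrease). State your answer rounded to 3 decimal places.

-2.753 billion

Before: m₁ = 1 / (0.199 + 0.089) ≈ 3.47222, MB₁ = 5.6, so M₁ = 3.47222 × 5.6 ≈ 19.4444 billion.
After: m₂ = 1 / (0.199 + 0.06) ≈ 3.86100, MB₂ = 5.6 − 1.277 = 4.323, so M₂ = 3.86100 × 4.323 ≈ 16.6911 billion.
ΔM = M₂ − M₁ = 16.6911 − 19.4444 = -2.7533 billion.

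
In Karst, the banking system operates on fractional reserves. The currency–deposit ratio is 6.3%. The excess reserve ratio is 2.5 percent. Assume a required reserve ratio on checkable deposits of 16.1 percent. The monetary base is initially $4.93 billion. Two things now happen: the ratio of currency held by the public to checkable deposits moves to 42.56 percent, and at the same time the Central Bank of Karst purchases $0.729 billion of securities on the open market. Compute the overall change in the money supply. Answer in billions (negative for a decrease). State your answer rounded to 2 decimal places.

-7.86 billion

Before: m₁ = (1 + 0.063) / (0.161 + 0.025 + 0.063) ≈ 4.2691, MB₁ = 4.93, so M₁ = 4.2691 × 4.93 ≈ 21.0467 billion.
After: m₂ = (1 + 0.4256) / (0.161 + 0.025 + 0.4256) ≈ 2.3309, MB₂ = 4.93 + 0.729 = 5.659, so M₂ = 2.3309 × 5.659 ≈ 13.1906 billion.
ΔM = M₂ − M₁ = 13.1906 − 21.0467 = -7.8561 billion.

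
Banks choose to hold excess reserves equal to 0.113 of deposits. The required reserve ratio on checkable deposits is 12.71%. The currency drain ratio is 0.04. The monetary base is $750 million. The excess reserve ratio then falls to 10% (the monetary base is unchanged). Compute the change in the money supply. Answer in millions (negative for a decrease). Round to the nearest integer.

Initially m₁ = (1 + 0.04) / (0.1271 + 0.113 + 0.04) ≈ 3.7130, so M₁ = 3.7130 × 750 = 2784.75 million.
After the change m₂ = (1 + 0.04) / (0.1271 + 0.1 + 0.04) ≈ 3.8937, so M₂ = 3.8937 × 750 = 2920.275 million.
ΔM = M₂ − M₁ = 2920.275 − 2784.75 = 135.525 million.

$136 million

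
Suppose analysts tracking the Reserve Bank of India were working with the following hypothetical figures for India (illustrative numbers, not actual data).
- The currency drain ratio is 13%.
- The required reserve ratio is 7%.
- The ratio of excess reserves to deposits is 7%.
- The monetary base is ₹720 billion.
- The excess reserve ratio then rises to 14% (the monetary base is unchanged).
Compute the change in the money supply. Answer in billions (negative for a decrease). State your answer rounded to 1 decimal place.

-620.4 billion

Initially m₁ = (1 + 0.13) / (0.07 + 0.07 + 0.13) ≈ 4.18519, so M₁ = 4.18519 × 720 = 3013.3368 billion.
After the change m₂ = (1 + 0.13) / (0.07 + 0.14 + 0.13) ≈ 3.32353, so M₂ = 3.32353 × 720 = 2392.9416 billion.
ΔM = M₂ − M₁ = 2392.9416 − 3013.3368 = -620.3952 billion.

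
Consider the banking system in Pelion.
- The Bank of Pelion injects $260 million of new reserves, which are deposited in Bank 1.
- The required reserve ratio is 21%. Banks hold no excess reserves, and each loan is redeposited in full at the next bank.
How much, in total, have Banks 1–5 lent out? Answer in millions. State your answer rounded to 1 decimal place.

$677.1 million

Bank i lends (1 − rr)^i of the original deposit: Bank 1 lends 260·0.7900 = 205.4000, Bank 2 lends 260·0.7900² = 162.2660, and so on.
Summing a geometric series: total = 260·[0.7900·(1 − 0.7900^5) / (1 − 0.7900)] ≈ 677.1298 million.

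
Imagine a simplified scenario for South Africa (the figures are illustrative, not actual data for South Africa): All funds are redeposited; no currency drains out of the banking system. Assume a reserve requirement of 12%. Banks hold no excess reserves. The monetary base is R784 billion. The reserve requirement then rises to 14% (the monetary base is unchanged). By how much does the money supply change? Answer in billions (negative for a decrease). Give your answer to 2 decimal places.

Initially m₁ = 1 / (0.12) ≈ 8.333333, so M₁ = 8.333333 × 784 ≈ 6533.3331 billion.
After the change m₂ = 1 / (0.14) ≈ 7.142857, so M₂ = 7.142857 × 784 ≈ 5599.9999 billion.
ΔM = M₂ − M₁ = 5599.9999 − 6533.3331 = -933.3332 billion.

-933.33 billion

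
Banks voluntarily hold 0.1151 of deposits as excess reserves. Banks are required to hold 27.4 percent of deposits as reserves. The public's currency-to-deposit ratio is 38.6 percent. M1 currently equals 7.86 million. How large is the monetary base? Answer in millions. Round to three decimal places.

4.396 million

The money multiplier is m = (1 + c) / (rr + e + c) = (1 + 0.386) / (0.274 + 0.1151 + 0.386) ≈ 1.78816.
MB = M / m = 7.86 / 1.78816 ≈ 4.3956 million.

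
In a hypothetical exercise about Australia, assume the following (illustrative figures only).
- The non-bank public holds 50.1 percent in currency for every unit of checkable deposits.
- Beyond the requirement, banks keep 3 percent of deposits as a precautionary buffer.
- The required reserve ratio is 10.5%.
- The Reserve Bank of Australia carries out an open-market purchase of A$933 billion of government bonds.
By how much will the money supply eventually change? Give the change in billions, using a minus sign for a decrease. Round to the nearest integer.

A$2202 billion

The money multiplier is m = (1 + c) / (rr + e + c) = (1 + 0.501) / (0.105 + 0.03 + 0.501) ≈ 2.3601.
The purchase adds 933 billion of base, so ΔM = m × ΔMB = 2.3601 × (+933) = 2201.9733 billion.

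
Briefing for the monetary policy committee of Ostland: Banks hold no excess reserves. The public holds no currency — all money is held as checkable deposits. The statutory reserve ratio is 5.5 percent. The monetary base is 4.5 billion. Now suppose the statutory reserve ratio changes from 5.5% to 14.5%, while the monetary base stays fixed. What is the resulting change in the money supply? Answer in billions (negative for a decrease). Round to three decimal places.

Initially m₁ = 1 / (0.055) ≈ 18.18182, so M₁ = 18.18182 × 4.5 ≈ 81.8182 billion.
After the change m₂ = 1 / (0.145) ≈ 6.89655, so M₂ = 6.89655 × 4.5 ≈ 31.0345 billion.
ΔM = M₂ − M₁ = 31.0345 − 81.8182 = -50.7837 billion.

-50.784 billion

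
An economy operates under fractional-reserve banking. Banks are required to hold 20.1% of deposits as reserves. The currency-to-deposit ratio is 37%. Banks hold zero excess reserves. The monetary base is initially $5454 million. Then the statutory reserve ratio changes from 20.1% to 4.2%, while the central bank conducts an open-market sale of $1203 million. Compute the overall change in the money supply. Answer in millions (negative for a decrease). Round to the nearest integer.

$1050 million

Before: m₁ = (1 + 0.37) / (0.201 + 0.37) ≈ 2.39930, MB₁ = 5454, so M₁ = 2.39930 × 5454 = 13085.7822 million.
After: m₂ = (1 + 0.37) / (0.042 + 0.37) ≈ 3.32524, MB₂ = 5454 − 1203 = 4251, so M₂ = 3.32524 × 4251 ≈ 14135.5952 million.
ΔM = M₂ − M₁ = 14135.5952 − 13085.7822 = 1049.813 million.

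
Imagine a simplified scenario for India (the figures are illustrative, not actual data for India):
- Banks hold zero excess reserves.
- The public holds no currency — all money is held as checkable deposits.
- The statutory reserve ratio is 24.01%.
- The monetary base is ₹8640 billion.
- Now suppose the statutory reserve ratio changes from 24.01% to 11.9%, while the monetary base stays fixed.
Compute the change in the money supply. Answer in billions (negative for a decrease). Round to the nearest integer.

₹36620 billion

Initially m₁ = 1 / (0.2401) ≈ 4.16493, so M₁ = 4.16493 × 8640 = 35984.9952 billion.
After the change m₂ = 1 / (0.119) ≈ 8.40336, so M₂ = 8.40336 × 8640 = 72605.0304 billion.
ΔM = M₂ − M₁ = 72605.0304 − 35984.9952 = 36620.0352 billion.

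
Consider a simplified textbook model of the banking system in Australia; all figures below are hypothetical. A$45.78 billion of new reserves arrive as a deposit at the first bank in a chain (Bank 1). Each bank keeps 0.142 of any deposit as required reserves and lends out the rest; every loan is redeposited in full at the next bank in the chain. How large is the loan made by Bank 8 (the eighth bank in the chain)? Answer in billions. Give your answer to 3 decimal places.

Each bank lends a fraction (1 − rr) = 0.8580 of the deposit it receives, so Bank 8 receives 45.78·0.8580^7 and lends 45.78·0.8580^8 ≈ 13.4454 billion.

A$13.445 billion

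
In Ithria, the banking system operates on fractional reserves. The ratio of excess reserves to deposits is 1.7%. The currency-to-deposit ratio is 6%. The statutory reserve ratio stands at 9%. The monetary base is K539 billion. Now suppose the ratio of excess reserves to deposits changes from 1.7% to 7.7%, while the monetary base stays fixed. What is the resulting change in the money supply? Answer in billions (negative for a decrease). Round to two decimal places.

-904.28 billion

Initially m₁ = (1 + 0.06) / (0.09 + 0.017 + 0.06) ≈ 6.347305, so M₁ = 6.347305 × 539 ≈ 3421.1974 billion.
After the change m₂ = (1 + 0.06) / (0.09 + 0.077 + 0.06) ≈ 4.669604, so M₂ = 4.669604 × 539 ≈ 2516.9166 billion.
ΔM = M₂ − M₁ = 2516.9166 − 3421.1974 = -904.2808 billion.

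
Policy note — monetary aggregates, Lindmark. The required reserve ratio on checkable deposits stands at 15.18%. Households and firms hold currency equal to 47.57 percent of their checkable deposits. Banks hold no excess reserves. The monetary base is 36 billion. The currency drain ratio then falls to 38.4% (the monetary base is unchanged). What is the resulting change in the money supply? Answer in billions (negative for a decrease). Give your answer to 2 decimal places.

Initially m₁ = (1 + 0.4757) / (0.1518 + 0.4757) ≈ 2.35171, so M₁ = 2.35171 × 36 ≈ 84.6616 billion.
After the change m₂ = (1 + 0.384) / (0.1518 + 0.384) ≈ 2.58305, so M₂ = 2.58305 × 36 = 92.9898 billion.
ΔM = M₂ − M₁ = 92.9898 − 84.6616 = 8.3282 billion.

8.33 billion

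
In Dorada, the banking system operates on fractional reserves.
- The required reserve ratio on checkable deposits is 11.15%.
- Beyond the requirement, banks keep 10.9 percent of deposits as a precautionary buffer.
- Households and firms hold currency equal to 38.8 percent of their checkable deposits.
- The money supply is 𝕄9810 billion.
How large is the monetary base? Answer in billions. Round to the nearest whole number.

𝕄4301 billion

The money multiplier is m = (1 + c) / (rr + e + c) = (1 + 0.388) / (0.1115 + 0.109 + 0.388) ≈ 2.28102.
MB = M / m = 9810 / 2.28102 ≈ 4300.7076 billion.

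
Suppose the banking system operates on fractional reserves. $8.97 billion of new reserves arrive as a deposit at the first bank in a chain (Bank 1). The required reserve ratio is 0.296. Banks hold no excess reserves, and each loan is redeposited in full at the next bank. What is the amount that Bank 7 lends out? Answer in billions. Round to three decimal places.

$0.769 billion

Each bank lends a fraction (1 − rr) = 0.7040 of the deposit it receives, so Bank 7 receives 8.97·0.7040^6 and lends 8.97·0.7040^7 ≈ 0.7688 billion.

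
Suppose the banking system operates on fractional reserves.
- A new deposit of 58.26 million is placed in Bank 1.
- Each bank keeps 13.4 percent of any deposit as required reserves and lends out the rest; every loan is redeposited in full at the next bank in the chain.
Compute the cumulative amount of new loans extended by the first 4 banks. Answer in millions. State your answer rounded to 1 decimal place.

Bank i lends (1 − rr)^i of the original deposit: Bank 1 lends 58.26·0.8660 ≈ 50.4532, Bank 2 lends 58.26·0.8660² ≈ 43.6924, and so on.
Summing a geometric series: total = 58.26·[0.8660·(1 − 0.8660^4) / (1 − 0.8660)] ≈ 164.7507 million.

164.8 million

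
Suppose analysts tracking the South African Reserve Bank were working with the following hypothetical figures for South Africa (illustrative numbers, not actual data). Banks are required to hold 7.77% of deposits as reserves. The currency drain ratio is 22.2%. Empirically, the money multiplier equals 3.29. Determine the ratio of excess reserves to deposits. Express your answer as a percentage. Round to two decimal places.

7.17%

Using m = 3.29. Since m = (1 + c)/(c + rr + e), the denominator satisfies c + rr + e = (1 + c)/m = (1 + 0.222) / 3.29 ≈ 0.371429.
With c = 0.222 and rr = 0.0777, the ratio of excess reserves to deposits is 0.371429 − 0.222 − 0.0777 = 0.071729.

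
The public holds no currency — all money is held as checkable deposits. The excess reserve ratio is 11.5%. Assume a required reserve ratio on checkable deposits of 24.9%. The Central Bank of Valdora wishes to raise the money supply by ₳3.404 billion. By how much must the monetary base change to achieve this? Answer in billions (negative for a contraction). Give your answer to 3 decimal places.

The money multiplier is m = 1 / (rr + e) = 1 / (0.249 + 0.115) ≈ 2.74725.
ΔMB = ΔM / m = (+3.404) / 2.74725 ≈ 1.2391 billion.

₳1.239 billion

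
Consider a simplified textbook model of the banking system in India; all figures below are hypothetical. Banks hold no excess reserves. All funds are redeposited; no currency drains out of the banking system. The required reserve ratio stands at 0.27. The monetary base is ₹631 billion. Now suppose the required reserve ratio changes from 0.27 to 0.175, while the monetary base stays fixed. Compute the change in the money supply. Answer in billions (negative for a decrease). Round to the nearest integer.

Initially m₁ = 1 / (0.27) ≈ 3.7037, so M₁ = 3.7037 × 631 = 2337.0347 billion.
After the change m₂ = 1 / (0.175) ≈ 5.7143, so M₂ = 5.7143 × 631 = 3605.7233 billion.
ΔM = M₂ − M₁ = 3605.7233 − 2337.0347 = 1268.6886 billion.

₹1269 billion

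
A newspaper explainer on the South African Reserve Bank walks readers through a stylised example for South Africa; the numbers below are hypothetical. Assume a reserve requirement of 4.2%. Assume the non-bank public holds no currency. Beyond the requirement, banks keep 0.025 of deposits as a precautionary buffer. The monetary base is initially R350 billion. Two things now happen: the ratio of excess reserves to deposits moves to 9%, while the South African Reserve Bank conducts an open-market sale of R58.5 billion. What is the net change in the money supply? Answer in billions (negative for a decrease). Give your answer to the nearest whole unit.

Before: m₁ = 1 / (0.042 + 0.025) ≈ 14.9254, MB₁ = 350, so M₁ = 14.9254 × 350 = 5223.89 billion.
After: m₂ = 1 / (0.042 + 0.09) ≈ 7.5758, MB₂ = 350 − 58.5 = 291.5, so M₂ = 7.5758 × 291.5 = 2208.3457 billion.
ΔM = M₂ − M₁ = 2208.3457 − 5223.89 = -3015.5443 billion.

-3016 billion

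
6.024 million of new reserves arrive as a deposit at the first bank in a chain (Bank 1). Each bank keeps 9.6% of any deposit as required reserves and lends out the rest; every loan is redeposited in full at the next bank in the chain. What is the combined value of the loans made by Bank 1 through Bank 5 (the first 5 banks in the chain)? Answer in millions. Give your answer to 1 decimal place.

22.5 million

Bank i lends (1 − rr)^i of the original deposit: Bank 1 lends 6.024·0.9040 ≈ 5.4457, Bank 2 lends 6.024·0.9040² ≈ 4.9229, and so on.
Summing a geometric series: total = 6.024·[0.9040·(1 − 0.9040^5) / (1 − 0.9040)] ≈ 22.4789 million.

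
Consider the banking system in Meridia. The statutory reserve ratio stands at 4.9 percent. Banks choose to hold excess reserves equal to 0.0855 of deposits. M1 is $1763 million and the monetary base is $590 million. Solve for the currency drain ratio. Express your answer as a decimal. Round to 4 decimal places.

0.3008

Using m = M/MB = 1763/590 ≈ 2.988136. From m = (1 + c)/(c + rr + e), rearranging gives 1 + c = m·(c + rr + e), so c·(1 − m) = m·(rr + e) − 1.
Hence c = [m·(rr + e) − 1]/(1 − m) = [2.988136 × (0.049 + 0.0855) − 1] / (1 − 2.988136) ≈ 0.300832.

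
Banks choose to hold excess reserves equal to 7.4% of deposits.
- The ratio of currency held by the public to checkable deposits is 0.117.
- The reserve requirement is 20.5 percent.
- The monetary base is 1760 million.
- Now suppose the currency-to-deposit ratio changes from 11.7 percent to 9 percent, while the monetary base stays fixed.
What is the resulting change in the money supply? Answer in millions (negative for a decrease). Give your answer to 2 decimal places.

Initially m₁ = (1 + 0.117) / (0.205 + 0.074 + 0.117) ≈ 2.8207071, so M₁ = 2.8207071 × 1760 ≈ 4964.4445 million.
After the change m₂ = (1 + 0.09) / (0.205 + 0.074 + 0.09) ≈ 2.9539295, so M₂ = 2.9539295 × 1760 ≈ 5198.9159 million.
ΔM = M₂ − M₁ = 5198.9159 − 4964.4445 = 234.4714 million.

234.47 million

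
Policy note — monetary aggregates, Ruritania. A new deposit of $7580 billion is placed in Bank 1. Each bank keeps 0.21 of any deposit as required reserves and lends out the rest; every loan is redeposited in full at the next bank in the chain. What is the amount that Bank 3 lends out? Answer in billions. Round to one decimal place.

Each bank lends a fraction (1 − rr) = 0.7900 of the deposit it receives, so Bank 3 receives 7580·0.7900^2 and lends 7580·0.7900^3 ≈ 3737.2356 billion.

$3737.2 billion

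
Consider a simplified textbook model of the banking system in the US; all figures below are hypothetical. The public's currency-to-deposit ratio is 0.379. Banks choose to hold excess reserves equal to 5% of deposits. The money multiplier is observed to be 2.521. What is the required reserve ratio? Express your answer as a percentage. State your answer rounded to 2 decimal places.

Using m = 2.521. Since m = (1 + c)/(c + rr + e), the denominator satisfies c + rr + e = (1 + c)/m = (1 + 0.379) / 2.521 ≈ 0.547005.
With c = 0.379 and e = 0.05, the required reserve ratio is 0.547005 − 0.379 − 0.05 = 0.118005.

11.80%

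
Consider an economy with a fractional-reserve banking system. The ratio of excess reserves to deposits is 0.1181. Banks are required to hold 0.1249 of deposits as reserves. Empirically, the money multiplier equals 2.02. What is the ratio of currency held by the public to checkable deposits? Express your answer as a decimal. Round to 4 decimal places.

0.4992

Using m = 2.02. From m = (1 + c)/(c + rr + e), rearranging gives 1 + c = m·(c + rr + e), so c·(1 − m) = m·(rr + e) − 1.
Hence c = [m·(rr + e) − 1]/(1 − m) = [2.02 × (0.1249 + 0.1181) − 1] / (1 − 2.02) ≈ 0.499157.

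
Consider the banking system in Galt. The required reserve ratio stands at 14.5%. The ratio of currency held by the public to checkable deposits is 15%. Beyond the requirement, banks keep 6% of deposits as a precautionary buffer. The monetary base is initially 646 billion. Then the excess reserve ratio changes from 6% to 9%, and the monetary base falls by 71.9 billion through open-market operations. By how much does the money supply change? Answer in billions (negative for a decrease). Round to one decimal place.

Before: m₁ = (1 + 0.15) / (0.145 + 0.06 + 0.15) ≈ 3.23944, MB₁ = 646, so M₁ = 3.23944 × 646 ≈ 2092.6782 billion.
After: m₂ = (1 + 0.15) / (0.145 + 0.09 + 0.15) ≈ 2.98701, MB₂ = 646 − 71.9 = 574.1, so M₂ = 2.98701 × 574.1 ≈ 1714.8424 billion.
ΔM = M₂ − M₁ = 1714.8424 − 2092.6782 = -377.8358 billion.

-377.8 billion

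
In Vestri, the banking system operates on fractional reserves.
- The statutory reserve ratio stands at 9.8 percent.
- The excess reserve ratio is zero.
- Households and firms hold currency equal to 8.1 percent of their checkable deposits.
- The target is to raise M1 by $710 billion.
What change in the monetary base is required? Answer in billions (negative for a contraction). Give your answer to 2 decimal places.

$117.57 billion

The money multiplier is m = (1 + c) / (rr + c) = (1 + 0.081) / (0.098 + 0.081) ≈ 6.039106.
ΔMB = ΔM / m = (+710) / 6.039106 ≈ 117.5671 billion.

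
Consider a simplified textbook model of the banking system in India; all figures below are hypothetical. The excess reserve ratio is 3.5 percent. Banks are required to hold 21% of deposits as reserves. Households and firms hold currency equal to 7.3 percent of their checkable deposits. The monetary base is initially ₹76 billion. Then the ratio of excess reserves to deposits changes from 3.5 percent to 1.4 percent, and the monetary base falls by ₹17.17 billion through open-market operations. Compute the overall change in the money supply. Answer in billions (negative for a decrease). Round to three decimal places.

Before: m₁ = (1 + 0.073) / (0.21 + 0.035 + 0.073) ≈ 3.374214, MB₁ = 76, so M₁ = 3.374214 × 76 ≈ 256.4403 billion.
After: m₂ = (1 + 0.073) / (0.21 + 0.014 + 0.073) ≈ 3.612795, MB₂ = 76 − 17.17 = 58.83, so M₂ = 3.612795 × 58.83 ≈ 212.5407 billion.
ΔM = M₂ − M₁ = 212.5407 − 256.4403 = -43.8996 billion.

-43.900 billion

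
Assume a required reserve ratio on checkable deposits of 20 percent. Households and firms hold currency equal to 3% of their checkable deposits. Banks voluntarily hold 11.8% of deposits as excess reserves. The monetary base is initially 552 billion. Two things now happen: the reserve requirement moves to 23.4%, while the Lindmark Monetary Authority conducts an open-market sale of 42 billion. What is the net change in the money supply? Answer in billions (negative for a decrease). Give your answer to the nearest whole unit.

-259 billion

Before: m₁ = (1 + 0.03) / (0.2 + 0.118 + 0.03) ≈ 2.9598, MB₁ = 552, so M₁ = 2.9598 × 552 = 1633.8096 billion.
After: m₂ = (1 + 0.03) / (0.234 + 0.118 + 0.03) ≈ 2.6963, MB₂ = 552 − 42 = 510, so M₂ = 2.6963 × 510 = 1375.113 billion.
ΔM = M₂ − M₁ = 1375.113 − 1633.8096 = -258.6966 billion.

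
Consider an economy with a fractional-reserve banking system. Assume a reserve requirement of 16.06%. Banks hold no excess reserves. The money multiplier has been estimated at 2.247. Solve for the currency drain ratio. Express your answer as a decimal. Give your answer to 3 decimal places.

Using m = 2.247. From m = (1 + c)/(c + rr + e), rearranging gives 1 + c = m·(c + rr + e), so c·(1 − m) = m·(rr + e) − 1.
Hence c = [m·(rr + e) − 1]/(1 − m) = [2.247 × (0.1606 + 0) − 1] / (1 − 2.247) ≈ 0.512536.

0.513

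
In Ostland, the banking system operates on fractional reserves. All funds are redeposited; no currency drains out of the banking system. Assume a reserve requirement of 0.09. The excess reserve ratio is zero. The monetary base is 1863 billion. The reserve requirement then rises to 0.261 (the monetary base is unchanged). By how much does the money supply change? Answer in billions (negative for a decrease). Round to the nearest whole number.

Initially m₁ = 1 / (0.09) ≈ 11.11111, so M₁ = 11.11111 × 1863 ≈ 20699.9979 billion.
After the change m₂ = 1 / (0.261) ≈ 3.83142, so M₂ = 3.83142 × 1863 ≈ 7137.9355 billion.
ΔM = M₂ − M₁ = 7137.9355 − 20699.9979 = -13562.0624 billion.

-13562 billion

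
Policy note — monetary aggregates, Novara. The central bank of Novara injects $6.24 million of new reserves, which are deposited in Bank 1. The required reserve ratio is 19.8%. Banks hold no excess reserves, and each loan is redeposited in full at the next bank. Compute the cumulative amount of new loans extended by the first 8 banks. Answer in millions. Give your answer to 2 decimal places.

Bank i lends (1 − rr)^i of the original deposit: Bank 1 lends 6.24·0.8020 ≈ 5.0045, Bank 2 lends 6.24·0.8020² ≈ 4.0136, and so on.
Summing a geometric series: total = 6.24·[0.8020·(1 − 0.8020^8) / (1 − 0.8020)] ≈ 20.9491 million.

$20.95 million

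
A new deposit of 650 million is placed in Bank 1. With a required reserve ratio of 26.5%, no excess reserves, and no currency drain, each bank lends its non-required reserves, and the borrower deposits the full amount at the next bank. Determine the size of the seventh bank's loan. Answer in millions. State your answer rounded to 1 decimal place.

75.3 million

Each bank lends a fraction (1 − rr) = 0.7350 of the deposit it receives, so Bank 7 receives 650·0.7350^6 and lends 650·0.7350^7 ≈ 75.3225 million.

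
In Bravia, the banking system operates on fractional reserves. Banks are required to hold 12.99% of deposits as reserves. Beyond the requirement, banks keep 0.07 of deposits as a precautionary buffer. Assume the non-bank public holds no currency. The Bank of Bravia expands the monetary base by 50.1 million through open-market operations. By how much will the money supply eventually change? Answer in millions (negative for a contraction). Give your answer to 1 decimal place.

The money multiplier is m = 1 / (rr + e) = 1 / (0.1299 + 0.07) ≈ 5.0025.
The purchase adds 50.1 million of base, so ΔM = m × ΔMB = 5.0025 × (+50.1) ≈ 250.6253 million.

250.6 million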